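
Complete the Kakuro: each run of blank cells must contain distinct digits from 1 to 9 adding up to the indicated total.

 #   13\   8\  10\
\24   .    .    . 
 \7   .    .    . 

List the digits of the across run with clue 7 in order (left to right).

4, 1, 2

24 in 3 cells must be {7,8,9}; 7 in 3 cells must be {1,2,4}.
The 24 across and the 8 down share only 7, so R1C2 = 7.
The 7 across and the 13 down share only 4, so R2C1 = 4.
R2C2 = 8 − 7 = 1 completes the 8 down.
R2C3 = 7 − 5 = 2 completes the 7 across.
R1C1 = 13 − 4 = 9 completes the 13 down.
R1C3 = 24 − 16 = 8 completes the 24 across.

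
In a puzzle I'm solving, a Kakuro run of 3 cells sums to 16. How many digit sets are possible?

3 distinct digits from 1–9 sum between 6 and 24.

8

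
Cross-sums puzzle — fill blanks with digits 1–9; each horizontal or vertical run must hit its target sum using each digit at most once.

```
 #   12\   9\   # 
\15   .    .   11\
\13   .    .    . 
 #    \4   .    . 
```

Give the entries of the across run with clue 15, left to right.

4 in 2 cells must be {1,3}.
The 15 across and the 9 down share only 6, so R1C2 = 6.
R3C2 = 1: the only remaining digit allowed by both the 4 across and the 9 down.
R3C3 = 4 − 1 = 3 completes the 4 across.
R1C1 = 15 − 6 = 9 completes the 15 across.
R2C1 = 12 − 9 = 3 completes the 12 down.
R2C2 = 9 − 7 = 2 completes the 9 down.
R2C3 = 13 − 5 = 8 completes the 13 across.

9 6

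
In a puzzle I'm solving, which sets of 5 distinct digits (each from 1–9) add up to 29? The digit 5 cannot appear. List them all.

{1,4,7,8,9}; {2,3,7,8,9}; {2,4,6,8,9}; {3,4,6,7,9}

5 distinct digits from 1–9 sum between 15 and 35.
Dropping sets that contain 5.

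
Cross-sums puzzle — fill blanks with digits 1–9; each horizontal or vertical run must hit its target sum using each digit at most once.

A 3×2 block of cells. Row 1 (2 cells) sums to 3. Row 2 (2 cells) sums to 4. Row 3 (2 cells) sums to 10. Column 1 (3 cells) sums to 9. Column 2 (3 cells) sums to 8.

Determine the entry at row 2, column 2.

3

3 in 2 cells must be {1,2}; 4 in 2 cells must be {1,3}.
Nothing is forced directly, so branch on (2,1), whose candidates are 1 or 3. If (2,1) = 3: that forces (2,2) = 1, (1,2) = 2, after which (3,2) would have to be in {1,2,3,4,6,7,8,9} for the 10 across but in {5} for the 8 down — contradiction. So (2,1) = 1.
Given what's placed, (1,1) must be 2 to fit the 3 across and 9 down.
(1,2) = 3 − 2 = 1 completes the 3 across.
(2,2) = 4 − 1 = 3 completes the 4 across.
(3,1) = 9 − 3 = 6 completes the 9 down.
(3,2) = 10 − 6 = 4 completes the 10 across.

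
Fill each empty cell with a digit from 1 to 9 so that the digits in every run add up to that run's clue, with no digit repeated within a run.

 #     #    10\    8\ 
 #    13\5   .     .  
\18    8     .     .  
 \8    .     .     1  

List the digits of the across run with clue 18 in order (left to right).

8 7 3

R3C1 = 13 − 8 = 5 completes the 13 down.
R3C2 = 8 − 6 = 2 completes the 8 across.
No cell is forced outright now. R1C2 can only be 1 or 3 (the digits allowed by both its 5 across and its 10 down). If R1C2 = 3: that forces R1C3 = 2, after which R2C2 would have to be in {1,3,4,6,7,9} for the 18 across but in {5} for the 10 down — contradiction. So R1C2 = 1.
R1C3 = 5 − 1 = 4 completes the 5 across.
R2C2 = 10 − 3 = 7 completes the 10 down.
R2C3 = 18 − 15 = 3 completes the 18 across.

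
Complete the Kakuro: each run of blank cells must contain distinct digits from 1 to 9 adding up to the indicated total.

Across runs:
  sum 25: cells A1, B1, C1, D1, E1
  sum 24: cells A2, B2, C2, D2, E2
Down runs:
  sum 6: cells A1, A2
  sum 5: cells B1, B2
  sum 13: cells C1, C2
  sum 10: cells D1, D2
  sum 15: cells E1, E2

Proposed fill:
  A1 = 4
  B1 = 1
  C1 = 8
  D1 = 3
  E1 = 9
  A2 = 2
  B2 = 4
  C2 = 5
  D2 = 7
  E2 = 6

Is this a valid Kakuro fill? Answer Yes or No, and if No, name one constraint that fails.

Yes

Across: 4+1+8+3+9=25; 2+4+5+7+6=24. Down: 4+2=6; 1+4=5; 8+5=13; 3+7=10; 9+6=15. No digit repeats within any run.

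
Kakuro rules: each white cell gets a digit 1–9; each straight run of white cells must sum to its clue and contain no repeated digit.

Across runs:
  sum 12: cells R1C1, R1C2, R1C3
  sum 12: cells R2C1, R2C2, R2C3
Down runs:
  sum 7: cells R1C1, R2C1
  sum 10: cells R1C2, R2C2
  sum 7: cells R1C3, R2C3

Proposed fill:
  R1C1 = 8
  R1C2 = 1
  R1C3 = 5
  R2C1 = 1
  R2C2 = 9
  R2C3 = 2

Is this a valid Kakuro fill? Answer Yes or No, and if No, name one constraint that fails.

No — the down run R1C1–R2C1 sums to 9, not 7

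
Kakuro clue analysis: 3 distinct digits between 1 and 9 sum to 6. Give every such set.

{1,2,3}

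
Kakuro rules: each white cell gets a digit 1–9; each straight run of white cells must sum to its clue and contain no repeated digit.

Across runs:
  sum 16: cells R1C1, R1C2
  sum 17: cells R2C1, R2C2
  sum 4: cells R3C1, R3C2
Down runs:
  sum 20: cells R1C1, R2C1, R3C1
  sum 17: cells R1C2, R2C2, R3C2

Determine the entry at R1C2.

7

16 in 2 cells must be {7,9}; 17 in 2 cells must be {8,9}; 4 in 2 cells must be {1,3}.
The 4 across and the 20 down share only 3, so R3C1 = 3.
R3C2 = 4 − 3 = 1 completes the 4 across.
Given what's placed, R1C1 must be 9 to fit the 16 across and 20 down.
R1C2 = 16 − 9 = 7 completes the 16 across.
R2C1 = 20 − 12 = 8 completes the 20 down.
R2C2 = 17 − 8 = 9 completes the 17 across.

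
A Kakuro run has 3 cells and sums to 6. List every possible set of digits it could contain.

3 distinct digits from 1–9 sum between 6 and 24.
Only one set works: {1,2,3}.

{1,2,3}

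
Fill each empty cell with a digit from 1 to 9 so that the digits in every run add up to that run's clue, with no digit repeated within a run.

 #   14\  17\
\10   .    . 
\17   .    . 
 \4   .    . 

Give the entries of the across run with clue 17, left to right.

17 in 2 cells must be {8,9}; 4 in 2 cells must be {1,3}.
Nothing is forced directly, so branch on R3C1, whose candidates are 1 or 3. If R3C1 = 3: that forces R2C1 = 9, R2C2 = 8, after which R3C2 would have to be in {1} for the 4 across but in {2,3,4,5,6,7} for the 17 down — contradiction. So R3C1 = 1.
R3C2 = 4 − 1 = 3 completes the 4 across.
Nothing is forced directly, so branch on R2C1, whose candidates are 8 or 9. If R2C1 = 8: then R1C1 would have to be in {1,2,3,4,6,7,8,9} for the 10 across but in {5} for the 14 down — contradiction. So R2C1 = 9.
R1C1 = 14 − 10 = 4 completes the 14 down.
R1C2 = 10 − 4 = 6 completes the 10 across.
R2C2 = 17 − 9 = 8 completes the 17 across.

9 8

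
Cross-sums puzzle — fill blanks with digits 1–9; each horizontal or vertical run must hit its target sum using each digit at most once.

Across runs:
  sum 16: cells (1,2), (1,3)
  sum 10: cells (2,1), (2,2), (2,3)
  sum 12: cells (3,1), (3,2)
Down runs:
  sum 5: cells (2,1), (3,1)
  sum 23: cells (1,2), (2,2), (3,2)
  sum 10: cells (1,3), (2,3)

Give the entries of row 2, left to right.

16 in 2 cells must be {7,9}; 23 in 3 cells must be {6,8,9}.
The 16 across and the 23 down share only 9, so (1,2) = 9.
(1,3) = 16 − 9 = 7 completes the 16 across.
(2,2) = 6: the only remaining digit allowed by both the 10 across and the 23 down.
(2,3) = 10 − 7 = 3 completes the 10 down.
(3,2) = 23 − 15 = 8 completes the 23 down.
(2,1) = 10 − 9 = 1 completes the 10 across.
(3,1) = 12 − 8 = 4 completes the 12 across.

1 6 3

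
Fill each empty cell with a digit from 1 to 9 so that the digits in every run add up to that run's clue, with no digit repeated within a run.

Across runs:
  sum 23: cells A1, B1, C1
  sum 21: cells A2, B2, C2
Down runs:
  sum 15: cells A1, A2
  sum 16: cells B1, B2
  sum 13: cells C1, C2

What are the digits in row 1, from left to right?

6, 9, 8

23 in 3 cells must be {6,8,9}; 16 in 2 cells must be {7,9}.
The 23 across and the 16 down share only 9, so B1 = 9.
B2 = 16 − 9 = 7 completes the 16 down.
Nothing is forced directly, so branch on A1, whose candidates are 6 or 8. If A1 = 8: that forces C1 = 6, after which A2 would have to be in {5,6,8,9} for the 21 across but in {7} for the 15 down — contradiction. So A1 = 6.
C1 = 23 − 15 = 8 completes the 23 across.
A2 = 15 − 6 = 9 completes the 15 down.
C2 = 21 − 16 = 5 completes the 21 across.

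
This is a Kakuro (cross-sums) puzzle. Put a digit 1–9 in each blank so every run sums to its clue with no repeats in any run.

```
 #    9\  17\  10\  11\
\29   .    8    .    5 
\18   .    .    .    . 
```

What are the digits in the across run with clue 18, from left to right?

2, 9, 1, 6

29 in 4 cells must be {5,7,8,9}; 17 in 2 cells must be {8,9}.
R1C1 = 7: the only remaining digit allowed by both the 29 across and the 9 down.
R1C3 = 29 − 20 = 9 completes the 29 across.
R2C1 = 9 − 7 = 2 completes the 9 down.
R2C2 = 17 − 8 = 9 completes the 17 down.
R2C3 = 10 − 9 = 1 completes the 10 down.
R2C4 = 18 − 12 = 6 completes the 18 across.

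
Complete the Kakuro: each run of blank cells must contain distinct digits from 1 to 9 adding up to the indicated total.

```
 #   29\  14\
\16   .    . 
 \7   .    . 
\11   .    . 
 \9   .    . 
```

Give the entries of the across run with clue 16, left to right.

16 in 2 cells must be {7,9}; 29 in 4 cells must be {5,7,8,9}.
Only 7 fits R1C2 under both its across sum 16 and down sum 14.
The 7 across and the 29 down share only 5, so R2C1 = 5.
R2C2 = 7 − 5 = 2 completes the 7 across.
R3C2 = 4: the only remaining digit allowed by both the 11 across and the 14 down.
R4C2 = 14 − 13 = 1 completes the 14 down.
R1C1 = 16 − 7 = 9 completes the 16 across.

9 7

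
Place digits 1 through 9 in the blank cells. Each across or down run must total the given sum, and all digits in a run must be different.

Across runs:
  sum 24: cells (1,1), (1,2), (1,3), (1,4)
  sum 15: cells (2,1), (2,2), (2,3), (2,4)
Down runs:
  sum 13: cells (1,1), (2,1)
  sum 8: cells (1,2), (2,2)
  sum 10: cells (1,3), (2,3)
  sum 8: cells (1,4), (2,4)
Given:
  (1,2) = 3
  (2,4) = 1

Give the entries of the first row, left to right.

6 3 8 7

(1,4) = 8 − 1 = 7 completes the 8 down.
(2,2) = 8 − 3 = 5 completes the 8 down.
No cell is forced outright now. (2,1) can only be 6 or 7 (the digits allowed by both its 15 across and its 13 down). If (2,1) = 6: then (1,1) would have to be in {5,6,8,9} for the 24 across but in {7} for the 13 down — contradiction. So (2,1) = 7.
(1,1) = 13 − 7 = 6 completes the 13 down.
(1,3) = 24 − 16 = 8 completes the 24 across.
(2,3) = 15 − 13 = 2 completes the 15 across.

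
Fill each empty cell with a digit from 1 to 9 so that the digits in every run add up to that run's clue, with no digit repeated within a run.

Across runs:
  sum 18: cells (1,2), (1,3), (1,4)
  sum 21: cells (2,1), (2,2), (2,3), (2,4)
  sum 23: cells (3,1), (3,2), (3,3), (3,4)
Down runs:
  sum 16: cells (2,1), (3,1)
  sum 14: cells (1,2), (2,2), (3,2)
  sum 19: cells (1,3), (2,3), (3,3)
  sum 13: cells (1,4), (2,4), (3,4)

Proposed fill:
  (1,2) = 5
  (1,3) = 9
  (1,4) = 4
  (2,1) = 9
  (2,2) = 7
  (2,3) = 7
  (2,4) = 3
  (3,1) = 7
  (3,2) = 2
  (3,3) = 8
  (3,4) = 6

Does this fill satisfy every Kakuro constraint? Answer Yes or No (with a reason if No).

No — the down run (1,3)–(3,3) sums to 24, not 19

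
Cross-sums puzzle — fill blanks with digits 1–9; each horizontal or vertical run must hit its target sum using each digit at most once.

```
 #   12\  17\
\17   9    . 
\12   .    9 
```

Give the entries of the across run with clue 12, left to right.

17 in 2 cells must be {8,9}.
R1C2 = 17 − 9 = 8 completes the 17 across.
R2C1 = 12 − 9 = 3 completes the 12 across.

3 9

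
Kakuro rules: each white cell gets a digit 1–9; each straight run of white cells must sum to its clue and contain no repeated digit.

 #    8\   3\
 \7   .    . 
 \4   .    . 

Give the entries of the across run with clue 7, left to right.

5 2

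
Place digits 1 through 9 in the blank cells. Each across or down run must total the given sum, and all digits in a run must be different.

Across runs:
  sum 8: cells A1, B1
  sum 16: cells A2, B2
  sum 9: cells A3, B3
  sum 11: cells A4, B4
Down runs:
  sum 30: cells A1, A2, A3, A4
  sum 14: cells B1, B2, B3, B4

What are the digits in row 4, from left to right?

7 4

16 in 2 cells must be {7,9}; 30 in 4 cells must be {6,7,8,9}.
Only 7 fits B2 under both its across sum 16 and down sum 14.
A2 = 16 − 7 = 9 completes the 16 across.
Nothing is forced directly, so branch on B4, whose candidates are 2 or 4. If B4 = 2: that forces B1 = 1, B3 = 4, after which A4 would have to be in {9} for the 11 across but in {6,7,8} for the 30 down — contradiction. So B4 = 4.
A4 = 11 − 4 = 7 completes the 11 across.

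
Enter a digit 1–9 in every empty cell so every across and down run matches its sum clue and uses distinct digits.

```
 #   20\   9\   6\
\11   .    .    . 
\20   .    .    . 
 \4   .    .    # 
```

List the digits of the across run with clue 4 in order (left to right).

4 in 2 cells must be {1,3}.
Only 3 fits R3C1 under both its across sum 4 and down sum 20.
R3C2 = 4 − 3 = 1 completes the 4 across.

3, 1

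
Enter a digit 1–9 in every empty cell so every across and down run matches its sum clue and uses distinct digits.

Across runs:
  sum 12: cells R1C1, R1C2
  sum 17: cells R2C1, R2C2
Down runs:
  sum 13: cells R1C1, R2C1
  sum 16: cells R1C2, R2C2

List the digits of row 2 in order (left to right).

8, 9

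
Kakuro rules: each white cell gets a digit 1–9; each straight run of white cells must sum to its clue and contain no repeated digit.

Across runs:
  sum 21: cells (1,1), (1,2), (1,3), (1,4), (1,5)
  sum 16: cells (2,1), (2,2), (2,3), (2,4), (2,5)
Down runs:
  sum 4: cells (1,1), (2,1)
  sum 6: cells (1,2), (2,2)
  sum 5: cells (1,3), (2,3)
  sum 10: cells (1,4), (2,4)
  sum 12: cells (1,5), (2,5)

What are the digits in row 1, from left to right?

1, 5, 3, 4, 8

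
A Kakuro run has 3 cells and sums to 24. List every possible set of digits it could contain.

{7,8,9}

3 distinct digits from 1–9 sum between 6 and 24.
Only one set works: {7,8,9}.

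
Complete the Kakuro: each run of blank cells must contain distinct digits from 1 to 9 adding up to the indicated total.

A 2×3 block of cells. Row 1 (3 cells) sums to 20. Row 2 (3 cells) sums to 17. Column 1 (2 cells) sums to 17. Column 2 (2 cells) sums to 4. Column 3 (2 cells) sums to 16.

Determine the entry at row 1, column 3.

9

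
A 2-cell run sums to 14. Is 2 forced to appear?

Counterexample: {5,9} sums to 14 without using 2.

No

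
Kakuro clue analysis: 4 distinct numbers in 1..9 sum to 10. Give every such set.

4 distinct digits from 1–9 sum between 10 and 30.
Only one set works: {1,2,3,4}.

{1,2,3,4}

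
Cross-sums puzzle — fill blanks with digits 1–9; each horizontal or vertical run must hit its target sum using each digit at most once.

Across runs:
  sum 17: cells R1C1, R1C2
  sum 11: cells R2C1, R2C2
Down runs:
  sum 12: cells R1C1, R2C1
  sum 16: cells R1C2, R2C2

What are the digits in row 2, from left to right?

4 7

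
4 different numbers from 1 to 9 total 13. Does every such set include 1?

Every partition of 13 into 4 distinct digits includes 1: {1,2,3,7}, {1,2,4,6}, {1,3,4,5}.

Yes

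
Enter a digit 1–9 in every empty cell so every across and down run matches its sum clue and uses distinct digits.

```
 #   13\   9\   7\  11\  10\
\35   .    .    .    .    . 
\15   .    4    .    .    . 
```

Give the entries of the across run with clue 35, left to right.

8 5 6 9 7

35 in 5 cells must be {5,6,7,8,9}; 15 in 5 cells must be {1,2,3,4,5}.
R1C2 = 9 − 4 = 5 completes the 9 down.
Given what's placed, R1C3 must be 6 to fit the 35 across and 7 down.
R2C1 = 5: the only remaining digit allowed by both the 15 across and the 13 down.
R2C3 = 7 − 6 = 1 completes the 7 down.
R1C1 = 13 − 5 = 8 completes the 13 down.
No cell is forced outright now. R2C4 can only be 2 or 3 (the digits allowed by both its 15 across and its 11 down). If R2C4 = 3: then R1C4 would have to be in {7,9} for the 35 across but in {8} for the 11 down — contradiction. So R2C4 = 2.
R1C4 = 11 − 2 = 9 completes the 11 down.
R1C5 = 35 − 28 = 7 completes the 35 across.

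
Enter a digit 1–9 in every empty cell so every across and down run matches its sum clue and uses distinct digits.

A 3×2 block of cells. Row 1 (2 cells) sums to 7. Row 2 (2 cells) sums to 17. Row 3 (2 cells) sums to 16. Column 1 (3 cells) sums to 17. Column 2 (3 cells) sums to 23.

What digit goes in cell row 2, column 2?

17 in 2 cells must be {8,9}; 16 in 2 cells must be {7,9}; 23 in 3 cells must be {6,8,9}.
The 7 across and the 23 down share only 6, so (1,2) = 6.
Given what's placed, (3,2) must be 9 to fit the 16 across and 23 down.
(1,1) = 7 − 6 = 1 completes the 7 across.
(2,1) = 9: the only remaining digit allowed by both the 17 across and the 17 down.
(2,2) = 17 − 9 = 8 completes the 17 across.
(3,1) = 16 − 9 = 7 completes the 16 across.

8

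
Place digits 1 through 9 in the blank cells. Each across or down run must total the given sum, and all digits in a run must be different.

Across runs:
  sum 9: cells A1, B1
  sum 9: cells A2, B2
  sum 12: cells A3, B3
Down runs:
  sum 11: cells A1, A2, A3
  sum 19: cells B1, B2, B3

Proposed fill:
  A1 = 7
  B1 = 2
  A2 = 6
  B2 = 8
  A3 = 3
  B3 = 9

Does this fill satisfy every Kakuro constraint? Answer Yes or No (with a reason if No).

No — the across run A2–B2 sums to 14, not 9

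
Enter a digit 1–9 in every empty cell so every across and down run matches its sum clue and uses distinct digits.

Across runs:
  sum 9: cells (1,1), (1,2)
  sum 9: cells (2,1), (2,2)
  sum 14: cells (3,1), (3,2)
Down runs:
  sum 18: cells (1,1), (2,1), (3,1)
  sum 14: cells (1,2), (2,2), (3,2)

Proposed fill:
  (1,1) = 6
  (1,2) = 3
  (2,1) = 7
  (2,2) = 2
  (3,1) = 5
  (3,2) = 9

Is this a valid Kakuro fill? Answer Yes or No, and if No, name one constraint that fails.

Yes

Across: 6+3=9; 7+2=9; 5+9=14. Down: 6+7+5=18; 3+2+9=14. No digit repeats within any run.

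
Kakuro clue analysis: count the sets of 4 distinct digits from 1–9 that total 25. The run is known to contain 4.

2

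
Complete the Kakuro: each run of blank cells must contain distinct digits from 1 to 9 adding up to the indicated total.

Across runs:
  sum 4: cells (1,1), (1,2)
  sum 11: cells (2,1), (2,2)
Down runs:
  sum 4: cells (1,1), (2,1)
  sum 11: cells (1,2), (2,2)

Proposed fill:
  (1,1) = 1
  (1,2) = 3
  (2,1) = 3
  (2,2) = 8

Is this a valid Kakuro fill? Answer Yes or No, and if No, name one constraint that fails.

Yes

Across: 1+3=4; 3+8=11. Down: 1+3=4; 3+8=11. No digit repeats within any run.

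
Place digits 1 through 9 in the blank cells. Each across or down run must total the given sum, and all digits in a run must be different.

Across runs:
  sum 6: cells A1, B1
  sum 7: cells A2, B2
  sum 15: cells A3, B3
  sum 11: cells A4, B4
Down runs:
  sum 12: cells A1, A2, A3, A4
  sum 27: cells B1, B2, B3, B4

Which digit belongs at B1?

Only 6 fits A3 under both its across sum 15 and down sum 12.
B3 = 15 − 6 = 9 completes the 15 across.
Nothing is forced directly, so branch on A1, whose candidates are 1 or 2. If A1 = 1: that forces B1 = 5, B2 = 6, B4 = 7, after which A2 would have to be in {1} for the 7 across but in {2,3} for the 12 down — contradiction. So A1 = 2.
B1 = 6 − 2 = 4 completes the 6 across.
B2 = 6: the only remaining digit allowed by both the 7 across and the 27 down.
Given what's placed, A4 must be 3 to fit the 11 across and 12 down.
B4 = 11 − 3 = 8 completes the 11 across.
A2 = 7 − 6 = 1 completes the 7 across.

4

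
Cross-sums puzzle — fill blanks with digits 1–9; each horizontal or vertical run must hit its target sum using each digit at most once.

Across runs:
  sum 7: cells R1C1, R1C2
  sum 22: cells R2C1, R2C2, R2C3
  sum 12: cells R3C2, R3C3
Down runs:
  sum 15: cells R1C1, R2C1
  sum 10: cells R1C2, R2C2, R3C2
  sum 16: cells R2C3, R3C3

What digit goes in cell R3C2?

16 in 2 cells must be {7,9}.
The 7 across and the 15 down share only 6, so R1C1 = 6.
R1C2 = 7 − 6 = 1 completes the 7 across.
R2C1 = 15 − 6 = 9 completes the 15 down.
R2C3 = 7: the only remaining digit allowed by both the 22 across and the 16 down.
R3C3 = 16 − 7 = 9 completes the 16 down.
R2C2 = 22 − 16 = 6 completes the 22 across.
R3C2 = 12 − 9 = 3 completes the 12 across.

3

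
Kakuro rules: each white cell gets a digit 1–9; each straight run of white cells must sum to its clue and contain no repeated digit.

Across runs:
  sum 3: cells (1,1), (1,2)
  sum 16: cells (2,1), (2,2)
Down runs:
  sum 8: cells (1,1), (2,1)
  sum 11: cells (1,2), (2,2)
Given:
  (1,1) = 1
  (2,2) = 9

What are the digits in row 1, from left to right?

1 2

3 in 2 cells must be {1,2}; 16 in 2 cells must be {7,9}.
(1,2) = 3 − 1 = 2 completes the 3 across.
(2,1) = 16 − 9 = 7 completes the 16 across.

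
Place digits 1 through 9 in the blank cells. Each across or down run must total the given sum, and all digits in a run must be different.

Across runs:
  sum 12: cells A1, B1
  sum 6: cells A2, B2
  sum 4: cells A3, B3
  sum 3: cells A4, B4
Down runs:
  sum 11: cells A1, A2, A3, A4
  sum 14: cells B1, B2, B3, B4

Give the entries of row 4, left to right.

1 2

4 in 2 cells must be {1,3}; 3 in 2 cells must be {1,2}; 11 in 4 cells must be {1,2,3,5}.
Nothing is forced directly, so branch on A1, whose candidates are 3 or 5. If A1 = 3: then B1 would have to be in {9} for the 12 across but in {1,2,3,4,5,6,7,8} for the 14 down — contradiction. So A1 = 5.
B1 = 12 − 5 = 7 completes the 12 across.
Given what's placed, B3 must be 1 to fit the 4 across and 14 down.
B4 = 2: the only remaining digit allowed by both the 3 across and the 14 down.
B2 = 14 − 10 = 4 completes the 14 down.
A3 = 4 − 1 = 3 completes the 4 across.
A4 = 3 − 2 = 1 completes the 3 across.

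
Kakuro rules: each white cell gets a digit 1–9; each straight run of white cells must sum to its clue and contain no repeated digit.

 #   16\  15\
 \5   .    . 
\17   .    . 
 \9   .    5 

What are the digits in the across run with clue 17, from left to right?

9, 8

17 in 2 cells must be {8,9}.
R3C1 = 9 − 5 = 4 completes the 9 across.
Given what's placed, R1C1 must be 3 to fit the 5 across and 16 down.
R1C2 = 5 − 3 = 2 completes the 5 across.
R2C1 = 16 − 7 = 9 completes the 16 down.
R2C2 = 17 − 9 = 8 completes the 17 across.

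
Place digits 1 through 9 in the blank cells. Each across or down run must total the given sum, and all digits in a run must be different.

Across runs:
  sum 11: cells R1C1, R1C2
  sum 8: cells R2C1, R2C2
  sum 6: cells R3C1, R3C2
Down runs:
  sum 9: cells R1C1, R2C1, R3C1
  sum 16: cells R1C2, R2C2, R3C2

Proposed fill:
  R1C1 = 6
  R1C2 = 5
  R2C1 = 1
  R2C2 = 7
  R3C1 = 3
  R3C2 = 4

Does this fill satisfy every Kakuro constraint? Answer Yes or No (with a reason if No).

No — the across run R3C1–R3C2 sums to 7, not 6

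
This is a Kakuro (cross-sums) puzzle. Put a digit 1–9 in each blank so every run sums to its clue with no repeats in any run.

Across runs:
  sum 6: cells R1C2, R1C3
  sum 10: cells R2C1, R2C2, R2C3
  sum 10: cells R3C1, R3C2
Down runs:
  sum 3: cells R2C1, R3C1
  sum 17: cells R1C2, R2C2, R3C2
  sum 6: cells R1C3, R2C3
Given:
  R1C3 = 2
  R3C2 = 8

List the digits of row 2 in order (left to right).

1 5 4

3 in 2 cells must be {1,2}.
R1C2 = 6 − 2 = 4 completes the 6 across.
R2C2 = 17 − 12 = 5 completes the 17 down.
R2C3 = 6 − 2 = 4 completes the 6 down.
R3C1 = 10 − 8 = 2 completes the 10 across.
R2C1 = 10 − 9 = 1 completes the 10 across.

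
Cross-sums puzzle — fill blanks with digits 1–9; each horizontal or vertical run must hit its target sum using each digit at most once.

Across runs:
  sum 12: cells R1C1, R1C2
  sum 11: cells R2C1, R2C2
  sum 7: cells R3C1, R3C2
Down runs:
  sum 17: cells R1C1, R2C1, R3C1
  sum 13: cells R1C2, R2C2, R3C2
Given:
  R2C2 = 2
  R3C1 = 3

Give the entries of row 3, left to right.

R2C1 = 11 − 2 = 9 completes the 11 across.
R3C2 = 7 − 3 = 4 completes the 7 across.
R1C1 = 17 − 12 = 5 completes the 17 down.
R1C2 = 12 − 5 = 7 completes the 12 across.

3 4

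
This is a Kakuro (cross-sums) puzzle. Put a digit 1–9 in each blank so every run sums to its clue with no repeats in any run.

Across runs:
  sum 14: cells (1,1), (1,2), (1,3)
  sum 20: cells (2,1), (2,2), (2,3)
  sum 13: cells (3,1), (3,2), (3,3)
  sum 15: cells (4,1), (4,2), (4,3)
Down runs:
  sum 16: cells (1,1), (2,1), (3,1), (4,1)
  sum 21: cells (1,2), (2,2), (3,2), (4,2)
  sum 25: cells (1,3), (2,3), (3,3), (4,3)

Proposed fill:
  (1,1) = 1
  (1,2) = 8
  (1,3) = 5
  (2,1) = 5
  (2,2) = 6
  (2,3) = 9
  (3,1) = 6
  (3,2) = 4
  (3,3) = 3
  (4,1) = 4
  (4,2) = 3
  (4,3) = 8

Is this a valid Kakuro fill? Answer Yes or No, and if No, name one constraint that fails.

Across: 1+8+5=14; 5+6+9=20; 6+4+3=13; 4+3+8=15. Down: 1+5+6+4=16; 8+6+4+3=21; 5+9+3+8=25. No digit repeats within any run.

Yes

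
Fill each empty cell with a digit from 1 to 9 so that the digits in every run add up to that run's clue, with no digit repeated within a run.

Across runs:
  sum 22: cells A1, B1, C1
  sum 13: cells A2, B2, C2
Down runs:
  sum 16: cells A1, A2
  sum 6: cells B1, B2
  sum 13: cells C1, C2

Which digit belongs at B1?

16 in 2 cells must be {7,9}.
The 22 across and the 6 down share only 5, so B1 = 5.
B2 = 6 − 5 = 1 completes the 6 down.
Given what's placed, A1 must be 9 to fit the 22 across and 16 down.
C1 = 22 − 14 = 8 completes the 22 across.
A2 = 16 − 9 = 7 completes the 16 down.
C2 = 13 − 8 = 5 completes the 13 across.

5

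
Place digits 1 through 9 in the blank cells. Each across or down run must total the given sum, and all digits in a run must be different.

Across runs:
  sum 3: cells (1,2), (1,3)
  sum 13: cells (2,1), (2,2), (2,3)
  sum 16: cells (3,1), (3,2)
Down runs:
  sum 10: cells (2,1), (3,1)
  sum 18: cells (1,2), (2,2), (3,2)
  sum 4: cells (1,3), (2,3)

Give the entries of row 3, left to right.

9 7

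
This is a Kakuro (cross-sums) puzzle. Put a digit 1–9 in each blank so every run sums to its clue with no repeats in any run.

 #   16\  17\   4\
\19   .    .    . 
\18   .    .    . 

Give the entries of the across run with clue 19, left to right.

16 in 2 cells must be {7,9}; 17 in 2 cells must be {8,9}; 4 in 2 cells must be {1,3}.
The 19 across and the 4 down share only 3, so R1C3 = 3.
R2C3 = 4 − 3 = 1 completes the 4 down.
Given what's placed, R1C2 must be 9 to fit the 19 across and 17 down.
R2C1 = 9: the only remaining digit allowed by both the 18 across and the 16 down.
R2C2 = 18 − 10 = 8 completes the 18 across.
R1C1 = 19 − 12 = 7 completes the 19 across.

7 9 3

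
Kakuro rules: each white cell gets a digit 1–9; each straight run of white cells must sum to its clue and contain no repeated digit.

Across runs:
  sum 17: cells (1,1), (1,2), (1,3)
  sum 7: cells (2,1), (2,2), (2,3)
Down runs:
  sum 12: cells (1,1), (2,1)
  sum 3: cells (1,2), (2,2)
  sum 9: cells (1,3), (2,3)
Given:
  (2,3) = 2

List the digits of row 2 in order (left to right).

4, 1, 2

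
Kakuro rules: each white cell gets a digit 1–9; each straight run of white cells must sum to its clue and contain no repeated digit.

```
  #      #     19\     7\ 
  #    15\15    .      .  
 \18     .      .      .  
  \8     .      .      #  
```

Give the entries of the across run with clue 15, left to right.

9 6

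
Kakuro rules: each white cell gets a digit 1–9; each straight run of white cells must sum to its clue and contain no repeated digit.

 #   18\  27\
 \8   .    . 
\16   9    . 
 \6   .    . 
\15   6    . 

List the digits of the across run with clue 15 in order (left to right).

16 in 2 cells must be {7,9}.
R2C2 = 16 − 9 = 7 completes the 16 across.
Given what's placed, R3C2 must be 5 to fit the 6 across and 27 down.
R4C2 = 15 − 6 = 9 completes the 15 across.
R1C2 = 27 − 21 = 6 completes the 27 down.
R3C1 = 6 − 5 = 1 completes the 6 across.
R1C1 = 8 − 6 = 2 completes the 8 across.

6 9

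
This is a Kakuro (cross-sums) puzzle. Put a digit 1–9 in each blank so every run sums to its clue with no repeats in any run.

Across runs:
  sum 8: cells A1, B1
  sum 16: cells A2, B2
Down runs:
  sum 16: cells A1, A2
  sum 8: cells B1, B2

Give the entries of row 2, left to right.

9, 7

16 in 2 cells must be {7,9}.
The 8 across and the 16 down share only 7, so A1 = 7.
B1 = 8 − 7 = 1 completes the 8 across.
A2 = 16 − 7 = 9 completes the 16 down.
B2 = 16 − 9 = 7 completes the 16 across.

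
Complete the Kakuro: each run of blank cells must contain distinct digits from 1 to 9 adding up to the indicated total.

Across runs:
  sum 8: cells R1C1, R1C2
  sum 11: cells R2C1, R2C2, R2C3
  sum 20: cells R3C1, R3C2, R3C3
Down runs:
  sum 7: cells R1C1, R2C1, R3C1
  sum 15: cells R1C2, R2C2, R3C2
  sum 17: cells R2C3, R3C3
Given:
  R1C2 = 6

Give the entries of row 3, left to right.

7 in 3 cells must be {1,2,4}; 17 in 2 cells must be {8,9}.
R1C1 = 8 − 6 = 2 completes the 8 across.
R2C3 = 8: only digit in both the 11-across and 17-down candidate sets.
R3C1 = 4: the only remaining digit allowed by both the 20 across and the 7 down.
Given what's placed, R3C2 must be 7 to fit the 20 across and 15 down.
R3C3 = 20 − 11 = 9 completes the 20 across.
R2C1 = 7 − 6 = 1 completes the 7 down.
R2C2 = 11 − 9 = 2 completes the 11 across.

4 7 9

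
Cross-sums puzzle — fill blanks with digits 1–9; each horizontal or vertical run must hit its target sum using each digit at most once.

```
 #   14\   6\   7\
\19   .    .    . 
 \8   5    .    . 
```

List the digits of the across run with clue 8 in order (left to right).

R1C1 = 14 − 5 = 9 completes the 14 down.
Nothing is forced directly, so branch on R1C2, whose candidates are 2 or 4. If R1C2 = 2: then R1C3 would have to be in {8} for the 19 across but in {1,2,3,4,5,6} for the 7 down — contradiction. So R1C2 = 4.
R1C3 = 19 − 13 = 6 completes the 19 across.
R2C2 = 6 − 4 = 2 completes the 6 down.
R2C3 = 8 − 7 = 1 completes the 8 across.

5 2 1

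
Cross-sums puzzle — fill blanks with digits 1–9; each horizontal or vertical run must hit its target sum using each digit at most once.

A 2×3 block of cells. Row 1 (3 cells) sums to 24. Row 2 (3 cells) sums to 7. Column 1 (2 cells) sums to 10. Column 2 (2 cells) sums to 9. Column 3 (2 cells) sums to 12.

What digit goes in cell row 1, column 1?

24 in 3 cells must be {7,8,9}; 7 in 3 cells must be {1,2,4}.
The 7 across and the 12 down share only 4, so (2,3) = 4.
(1,3) = 12 − 4 = 8 completes the 12 down.
Given what's placed, (1,2) must be 7 to fit the 24 across and 9 down.
(2,2) = 9 − 7 = 2 completes the 9 down.
(1,1) = 24 − 15 = 9 completes the 24 across.
(2,1) = 7 − 6 = 1 completes the 7 across.

9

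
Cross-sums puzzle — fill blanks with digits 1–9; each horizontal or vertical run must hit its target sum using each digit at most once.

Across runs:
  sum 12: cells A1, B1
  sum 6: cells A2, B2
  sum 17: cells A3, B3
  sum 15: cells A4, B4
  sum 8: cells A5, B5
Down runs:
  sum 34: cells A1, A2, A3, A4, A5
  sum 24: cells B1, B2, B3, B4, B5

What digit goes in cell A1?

8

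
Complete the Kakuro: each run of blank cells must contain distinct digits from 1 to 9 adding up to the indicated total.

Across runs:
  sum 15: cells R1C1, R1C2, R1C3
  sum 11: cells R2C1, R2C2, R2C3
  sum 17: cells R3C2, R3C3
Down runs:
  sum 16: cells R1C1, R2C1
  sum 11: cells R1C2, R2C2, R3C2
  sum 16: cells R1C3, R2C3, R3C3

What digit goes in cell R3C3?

9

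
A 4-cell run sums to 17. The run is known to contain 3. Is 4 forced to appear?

No

Counterexample: {1,3,5,8} sums to 17 under that restriction without using 4.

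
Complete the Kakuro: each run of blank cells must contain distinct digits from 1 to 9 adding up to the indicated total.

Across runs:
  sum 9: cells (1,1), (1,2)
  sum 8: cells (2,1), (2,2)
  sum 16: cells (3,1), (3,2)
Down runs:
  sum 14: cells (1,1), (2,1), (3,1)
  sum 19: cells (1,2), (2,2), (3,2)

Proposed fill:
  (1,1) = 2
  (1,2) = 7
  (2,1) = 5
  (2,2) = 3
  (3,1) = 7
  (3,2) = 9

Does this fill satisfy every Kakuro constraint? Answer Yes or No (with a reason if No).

Yes

Across: 2+7=9; 5+3=8; 7+9=16. Down: 2+5+7=14; 7+3+9=19. No digit repeats within any run.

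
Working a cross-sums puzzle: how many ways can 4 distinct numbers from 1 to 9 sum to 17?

9

4 distinct digits from 1–9 sum between 10 and 30.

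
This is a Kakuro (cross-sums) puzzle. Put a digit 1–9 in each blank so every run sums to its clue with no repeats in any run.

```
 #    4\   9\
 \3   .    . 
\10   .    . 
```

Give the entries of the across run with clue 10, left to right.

3 7

3 in 2 cells must be {1,2}; 4 in 2 cells must be {1,3}.
The 3 across and the 4 down share only 1, so R1C1 = 1.
R1C2 = 3 − 1 = 2 completes the 3 across.
R2C1 = 4 − 1 = 3 completes the 4 down.
R2C2 = 10 − 3 = 7 completes the 10 across.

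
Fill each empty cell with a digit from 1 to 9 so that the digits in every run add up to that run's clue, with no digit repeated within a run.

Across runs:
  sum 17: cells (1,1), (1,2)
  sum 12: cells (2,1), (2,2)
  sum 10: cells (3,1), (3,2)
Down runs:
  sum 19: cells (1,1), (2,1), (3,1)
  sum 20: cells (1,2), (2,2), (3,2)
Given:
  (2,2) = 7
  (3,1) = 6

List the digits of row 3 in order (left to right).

6 4

17 in 2 cells must be {8,9}.
(2,1) = 12 − 7 = 5 completes the 12 across.
(3,2) = 10 − 6 = 4 completes the 10 across.
(1,1) = 19 − 11 = 8 completes the 19 down.
(1,2) = 17 − 8 = 9 completes the 17 across.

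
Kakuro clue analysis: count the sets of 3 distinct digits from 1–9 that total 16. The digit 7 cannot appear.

3 distinct digits from 1–9 sum between 6 and 24.
Dropping sets that contain 7.
Enumerating: {1,6,9}, {2,5,9}, {2,6,8}, {3,4,9}, {3,5,8}.

5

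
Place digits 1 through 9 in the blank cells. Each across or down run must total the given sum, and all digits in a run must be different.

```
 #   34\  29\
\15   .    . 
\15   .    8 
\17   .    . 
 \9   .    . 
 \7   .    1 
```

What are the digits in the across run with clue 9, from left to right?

4 5

17 in 2 cells must be {8,9}; 34 in 5 cells must be {4,6,7,8,9}.
R2C1 = 15 − 8 = 7 completes the 15 across.
Given what's placed, R3C2 must be 9 to fit the 17 across and 29 down.
R5C1 = 7 − 1 = 6 completes the 7 across.
R3C1 = 17 − 9 = 8 completes the 17 across.
R4C1 = 4: the only remaining digit allowed by both the 9 across and the 34 down.
R4C2 = 9 − 4 = 5 completes the 9 across.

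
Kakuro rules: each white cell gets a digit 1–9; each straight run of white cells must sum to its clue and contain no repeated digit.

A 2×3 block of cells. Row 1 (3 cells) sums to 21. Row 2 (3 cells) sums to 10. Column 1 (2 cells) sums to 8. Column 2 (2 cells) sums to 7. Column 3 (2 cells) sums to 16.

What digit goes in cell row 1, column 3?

16 in 2 cells must be {7,9}.
The 10 across and the 16 down share only 7, so (2,3) = 7.
(1,3) = 16 − 7 = 9 completes the 16 down.
Nothing is forced directly, so branch on (1,1), whose candidates are 5 or 7. If (1,1) = 5: then (1,2) would have to be in {7} for the 21 across but in {1,2,3,4,5,6} for the 7 down — contradiction. So (1,1) = 7.
(1,2) = 21 − 16 = 5 completes the 21 across.
(2,1) = 8 − 7 = 1 completes the 8 down.
(2,2) = 10 − 8 = 2 completes the 10 across.

9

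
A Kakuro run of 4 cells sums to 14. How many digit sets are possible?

4 distinct digits from 1–9 sum between 10 and 30.
Enumerating: {1,2,3,8}, {1,2,4,7}, {1,2,5,6}, {1,3,4,6}, {2,3,4,5}.

5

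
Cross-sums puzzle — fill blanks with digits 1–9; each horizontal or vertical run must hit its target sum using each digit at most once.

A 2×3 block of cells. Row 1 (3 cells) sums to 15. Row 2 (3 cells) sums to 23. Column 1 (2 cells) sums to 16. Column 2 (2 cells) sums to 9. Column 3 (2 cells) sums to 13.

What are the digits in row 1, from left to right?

7 3 5

23 in 3 cells must be {6,8,9}; 16 in 2 cells must be {7,9}.
The 23 across and the 16 down share only 9, so (2,1) = 9.
(1,1) = 16 − 9 = 7 completes the 16 down.
Nothing is forced directly, so branch on (2,2), whose candidates are 6 or 8. If (2,2) = 8: then (1,2) would have to be in {2,3,5,6} for the 15 across but in {1} for the 9 down — contradiction. So (2,2) = 6.
(1,2) = 9 − 6 = 3 completes the 9 down.
(1,3) = 15 − 10 = 5 completes the 15 across.
(2,3) = 23 − 15 = 8 completes the 23 across.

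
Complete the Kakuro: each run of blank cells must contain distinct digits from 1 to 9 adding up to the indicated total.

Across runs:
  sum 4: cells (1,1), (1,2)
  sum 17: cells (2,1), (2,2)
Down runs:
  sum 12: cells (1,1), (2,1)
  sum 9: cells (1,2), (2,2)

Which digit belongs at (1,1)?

4 in 2 cells must be {1,3}; 17 in 2 cells must be {8,9}.
The 4 across and the 12 down share only 3, so (1,1) = 3.
(1,2) = 4 − 3 = 1 completes the 4 across.
(2,1) = 12 − 3 = 9 completes the 12 down.
(2,2) = 17 − 9 = 8 completes the 17 across.

3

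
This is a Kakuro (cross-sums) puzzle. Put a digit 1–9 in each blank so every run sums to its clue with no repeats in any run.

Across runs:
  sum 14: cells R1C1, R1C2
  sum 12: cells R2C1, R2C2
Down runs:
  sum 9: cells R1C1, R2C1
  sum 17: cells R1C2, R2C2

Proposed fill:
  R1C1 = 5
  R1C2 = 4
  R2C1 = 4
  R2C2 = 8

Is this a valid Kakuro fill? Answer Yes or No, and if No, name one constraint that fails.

No — the across run R1C1–R1C2 sums to 9, not 14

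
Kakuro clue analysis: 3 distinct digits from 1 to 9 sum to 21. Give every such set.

{4,8,9}; {5,7,9}; {6,7,8}

3 distinct digits from 1–9 sum between 6 and 24.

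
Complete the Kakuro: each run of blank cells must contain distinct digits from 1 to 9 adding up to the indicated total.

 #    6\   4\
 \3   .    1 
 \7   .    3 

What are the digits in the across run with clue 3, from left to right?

2 1

3 in 2 cells must be {1,2}; 4 in 2 cells must be {1,3}.
R1C1 = 3 − 1 = 2 completes the 3 across.
R2C1 = 7 − 3 = 4 completes the 7 across.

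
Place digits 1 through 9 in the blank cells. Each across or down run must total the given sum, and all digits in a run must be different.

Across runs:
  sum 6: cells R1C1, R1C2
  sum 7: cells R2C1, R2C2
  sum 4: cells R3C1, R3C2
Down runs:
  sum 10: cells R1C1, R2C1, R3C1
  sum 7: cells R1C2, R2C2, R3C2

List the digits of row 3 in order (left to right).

3 1

4 in 2 cells must be {1,3}; 7 in 3 cells must be {1,2,4}.
The 4 across and the 7 down share only 1, so R3C2 = 1.
R3C1 = 4 − 1 = 3 completes the 4 across.
Nothing is forced directly, so branch on R1C2, whose candidates are 2 or 4. If R1C2 = 2: then R1C1 would have to be in {4} for the 6 across but in {1,2,5,6} for the 10 down — contradiction. So R1C2 = 4.
R1C1 = 6 − 4 = 2 completes the 6 across.
R2C1 = 10 − 5 = 5 completes the 10 down.
R2C2 = 7 − 5 = 2 completes the 7 across.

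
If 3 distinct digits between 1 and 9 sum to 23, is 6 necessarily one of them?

Yes

The only way to make 23 from 3 distinct digits is {6,8,9}, which contains 6.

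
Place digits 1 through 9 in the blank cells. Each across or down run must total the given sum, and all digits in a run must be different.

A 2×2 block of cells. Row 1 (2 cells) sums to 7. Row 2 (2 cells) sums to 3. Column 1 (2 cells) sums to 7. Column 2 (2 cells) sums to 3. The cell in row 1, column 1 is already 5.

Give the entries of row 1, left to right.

3 in 2 cells must be {1,2}.
(1,2) = 7 − 5 = 2 completes the 7 across.
(2,1) = 7 − 5 = 2 completes the 7 down.
(2,2) = 3 − 2 = 1 completes the 3 across.

5, 2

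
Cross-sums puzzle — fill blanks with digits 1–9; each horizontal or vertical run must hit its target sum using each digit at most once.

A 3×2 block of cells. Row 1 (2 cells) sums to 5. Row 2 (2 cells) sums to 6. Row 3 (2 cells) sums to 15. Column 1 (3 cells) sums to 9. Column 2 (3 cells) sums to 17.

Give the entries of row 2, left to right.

1 5

The 15 across and the 9 down share only 6, so (3,1) = 6.
(3,2) = 15 − 6 = 9 completes the 15 across.
Nothing is forced directly, so branch on (1,1), whose candidates are 1 or 2. If (1,1) = 1: then (1,2) would have to be in {4} for the 5 across but in {1,2,3,5,6,7} for the 17 down — contradiction. So (1,1) = 2.
(1,2) = 5 − 2 = 3 completes the 5 across.
(2,1) = 9 − 8 = 1 completes the 9 down.
(2,2) = 6 − 1 = 5 completes the 6 across.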